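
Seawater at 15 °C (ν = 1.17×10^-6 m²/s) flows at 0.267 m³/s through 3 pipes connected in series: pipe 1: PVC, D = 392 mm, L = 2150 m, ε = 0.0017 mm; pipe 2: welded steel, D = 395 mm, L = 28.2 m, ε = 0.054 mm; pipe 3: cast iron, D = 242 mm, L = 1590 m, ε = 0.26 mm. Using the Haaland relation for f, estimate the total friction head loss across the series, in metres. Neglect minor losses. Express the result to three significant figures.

H ≈ 245 m

Pipe 1: V = 2.212 m/s, Re = 7.41×10^5, ε/D = 4.34×10^-6, f = 0.01225, h_1 = f(L/D)V²/2g = 16.76 m
Pipe 2: V = 2.179 m/s, Re = 7.36×10^5, ε/D = 1.37×10^-4, f = 0.01416, h_2 = f(L/D)V²/2g = 0.2445 m
Pipe 3: V = 5.805 m/s, Re = 1.20×10^6, ε/D = 0.00107, f = 0.02023, h_3 = f(L/D)V²/2g = 228.3 m
Series → Q common, losses add: H = Σh = 245.3 m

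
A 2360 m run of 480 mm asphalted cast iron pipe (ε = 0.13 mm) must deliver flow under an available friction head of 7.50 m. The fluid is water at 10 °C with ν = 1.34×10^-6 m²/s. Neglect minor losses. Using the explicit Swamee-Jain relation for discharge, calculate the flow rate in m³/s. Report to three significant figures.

Swamee-Jain (Type II): Q = -0.965·√(gD⁵h_f/L)·ln[ε/(3.7D) + √(3.17ν²L/(gD³h_f))]
√(gD⁵h_f/L) = √(9.81·0.480⁵·7.50/2360) = 0.02818
ε/(3.7D) = 7.32×10^-5; √(3.17ν²L/(gD³h_f)) = 4.06×10^-5
Q = -0.965·0.02818·ln(1.138×10^-4) = 0.2470 m³/s
Check: V = 1.36 m/s, Re = 4.89×10^5, f = 0.01616, h_f = 7.55 m ≈ 7.50 m ✓

Q ≈ 0.247 m³/s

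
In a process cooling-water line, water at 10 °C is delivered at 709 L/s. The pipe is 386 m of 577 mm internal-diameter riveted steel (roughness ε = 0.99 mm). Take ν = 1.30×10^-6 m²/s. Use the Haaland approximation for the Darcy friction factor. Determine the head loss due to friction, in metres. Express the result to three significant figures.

h_f ≈ 5.69 m

V = 4Q/(πD²) = 4·0.709/(π·0.577²) = 2.711 m/s
Re = VD/ν = 2.711·0.577/1.30×10^-6 = 1.20×10^6 → turbulent
ε/D = 0.99/577 = 0.00172
Haaland: f = 0.02269
h_f = f(L/D)V²/(2g) = 0.02269·(386/0.577)·2.711²/(2·9.81) = 5.688 m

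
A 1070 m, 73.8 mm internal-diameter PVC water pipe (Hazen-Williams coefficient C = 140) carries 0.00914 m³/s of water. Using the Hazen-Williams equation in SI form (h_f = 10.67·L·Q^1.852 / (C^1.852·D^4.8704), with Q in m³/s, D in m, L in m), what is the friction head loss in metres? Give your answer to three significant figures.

h_f = 10.67·1070·0.00914^1.852 / (140^1.852·0.0738^4.8704) = 66.01 m

h_f ≈ 66.0 m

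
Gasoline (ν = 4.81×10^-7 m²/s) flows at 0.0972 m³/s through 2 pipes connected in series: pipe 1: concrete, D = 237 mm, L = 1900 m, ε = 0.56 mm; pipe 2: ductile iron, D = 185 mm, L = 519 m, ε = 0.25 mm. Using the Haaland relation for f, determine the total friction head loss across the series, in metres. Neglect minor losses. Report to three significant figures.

H ≈ 88.9 m

Pipe 1: V = 2.203 m/s, Re = 1.09×10^6, ε/D = 0.00236, f = 0.02468, h_1 = f(L/D)V²/2g = 48.95 m
Pipe 2: V = 3.616 m/s, Re = 1.39×10^6, ε/D = 0.00135, f = 0.02136, h_2 = f(L/D)V²/2g = 39.93 m
Series → Q common, losses add: H = Σh = 88.88 m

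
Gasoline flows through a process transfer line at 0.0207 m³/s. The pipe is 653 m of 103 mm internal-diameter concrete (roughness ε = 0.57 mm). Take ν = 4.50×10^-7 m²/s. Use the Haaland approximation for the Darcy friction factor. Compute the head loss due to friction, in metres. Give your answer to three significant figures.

h_f ≈ 62.9 m

V = 4Q/(πD²) = 4·0.0207/(π·0.103²) = 2.484 m/s
Re = VD/ν = 2.484·0.103/4.50×10^-7 = 5.69×10^5 → turbulent
ε/D = 0.57/103 = 0.00553
Haaland: f = 0.03153
h_f = f(L/D)V²/(2g) = 0.03153·(653/0.103)·2.484²/(2·9.81) = 62.88 m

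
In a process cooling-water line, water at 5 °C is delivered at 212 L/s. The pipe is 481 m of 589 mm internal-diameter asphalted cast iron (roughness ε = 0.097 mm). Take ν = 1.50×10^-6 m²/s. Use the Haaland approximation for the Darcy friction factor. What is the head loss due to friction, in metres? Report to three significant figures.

V = 4Q/(πD²) = 4·0.212/(π·0.589²) = 0.7781 m/s
Re = VD/ν = 0.7781·0.589/1.50×10^-6 = 3.06×10^5 → turbulent
ε/D = 0.097/589 = 1.65×10^-4
Haaland: f = 0.01574
h_f = f(L/D)V²/(2g) = 0.01574·(481/0.589)·0.7781²/(2·9.81) = 0.3967 m

h_f ≈ 0.397 m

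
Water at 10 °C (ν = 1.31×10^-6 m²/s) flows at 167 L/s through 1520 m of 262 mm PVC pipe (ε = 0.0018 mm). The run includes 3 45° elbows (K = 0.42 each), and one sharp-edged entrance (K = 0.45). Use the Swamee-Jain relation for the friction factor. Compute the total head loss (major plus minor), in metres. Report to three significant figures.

H_L ≈ 37.0 m

V = 4Q/(πD²) = 3.098 m/s; V²/2g = 0.4890 m
Re = 6.20×10^5, ε/D = 6.87×10^-6 → f = 0.01273 (Swamee-Jain)
Major: h_f = f(L/D)·V²/2g = 0.01273·5802·0.4890 = 36.12 m
Minor: ΣK = 1.71; h_m = ΣK·V²/2g = 0.8363 m
Total H_L = 36.12 + 0.8363 = 36.95 m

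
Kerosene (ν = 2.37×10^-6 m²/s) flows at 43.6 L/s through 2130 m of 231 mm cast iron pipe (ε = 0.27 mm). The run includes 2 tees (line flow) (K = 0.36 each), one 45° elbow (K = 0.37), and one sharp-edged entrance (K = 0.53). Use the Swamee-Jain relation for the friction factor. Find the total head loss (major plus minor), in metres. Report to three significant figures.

H_L ≈ 11.7 m

V = 4Q/(πD²) = 1.040 m/s; V²/2g = 0.05516 m
Re = 1.01×10^5, ε/D = 0.00117 → f = 0.02288 (Swamee-Jain)
Major: h_f = f(L/D)·V²/2g = 0.02288·9221·0.05516 = 11.64 m
Minor: ΣK = 1.62; h_m = ΣK·V²/2g = 0.08936 m
Total H_L = 11.64 + 0.08936 = 11.73 m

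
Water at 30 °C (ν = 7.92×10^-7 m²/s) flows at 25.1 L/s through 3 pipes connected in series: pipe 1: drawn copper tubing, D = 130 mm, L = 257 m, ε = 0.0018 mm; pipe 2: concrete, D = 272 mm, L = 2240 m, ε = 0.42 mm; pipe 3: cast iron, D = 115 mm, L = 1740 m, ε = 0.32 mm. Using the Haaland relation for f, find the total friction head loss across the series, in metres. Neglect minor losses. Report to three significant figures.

H ≈ 124 m

Pipe 1: V = 1.891 m/s, Re = 3.10×10^5, ε/D = 1.38×10^-5, f = 0.01437, h_1 = f(L/D)V²/2g = 5.177 m
Pipe 2: V = 0.4320 m/s, Re = 1.48×10^5, ε/D = 0.00154, f = 0.02317, h_2 = f(L/D)V²/2g = 1.814 m
Pipe 3: V = 2.417 m/s, Re = 3.51×10^5, ε/D = 0.00278, f = 0.02604, h_3 = f(L/D)V²/2g = 117.2 m
Series → Q common, losses add: H = Σh = 124.2 m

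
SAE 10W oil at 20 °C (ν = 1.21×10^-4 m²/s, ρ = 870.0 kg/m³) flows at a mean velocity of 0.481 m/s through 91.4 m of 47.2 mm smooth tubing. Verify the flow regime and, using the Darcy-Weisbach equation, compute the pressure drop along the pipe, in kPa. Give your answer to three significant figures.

Re = VD/ν = 0.481·0.04720/1.21×10^-4 = 188 → laminar (Re < 2300)
f = 64/Re = 0.3411
h_f = f(L/D)V²/(2g) = 0.3411·(91.4/0.04720)·0.481²/(2·9.81) = 7.789 m
Δp = ρg·h_f = 870.0·9.81·7.789 = 66.48 kPa

Δp ≈ 66.5 kPa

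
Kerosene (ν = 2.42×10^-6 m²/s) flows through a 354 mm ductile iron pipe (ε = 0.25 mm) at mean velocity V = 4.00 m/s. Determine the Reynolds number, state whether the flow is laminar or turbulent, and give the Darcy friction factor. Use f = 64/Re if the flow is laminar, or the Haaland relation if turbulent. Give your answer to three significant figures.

Re ≈ 5.85×10^5; turbulent; f ≈ 0.0187

Re = VD/ν = 4.000·0.354/2.42×10^-6 = 5.85×10^5
Re > 4000 → turbulent; ε/D = 7.06×10^-4
Haaland: f = 0.01868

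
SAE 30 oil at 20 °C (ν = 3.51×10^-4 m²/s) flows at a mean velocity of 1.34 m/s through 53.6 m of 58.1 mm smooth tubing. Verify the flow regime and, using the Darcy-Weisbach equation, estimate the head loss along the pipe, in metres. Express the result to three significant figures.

h_f ≈ 24.4 m

Re = VD/ν = 1.34·0.05810/3.51×10^-4 = 222 → laminar (Re < 2300)
f = 64/Re = 0.2885
h_f = f(L/D)V²/(2g) = 0.2885·(53.6/0.05810)·1.34²/(2·9.81) = 24.36 m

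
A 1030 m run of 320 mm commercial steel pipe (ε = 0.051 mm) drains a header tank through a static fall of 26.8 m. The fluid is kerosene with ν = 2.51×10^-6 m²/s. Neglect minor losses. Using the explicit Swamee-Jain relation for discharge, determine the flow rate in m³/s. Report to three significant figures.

Q ≈ 0.262 m³/s

Swamee-Jain (Type II): Q = -0.965·√(gD⁵h_f/L)·ln[ε/(3.7D) + √(3.17ν²L/(gD³h_f))]
√(gD⁵h_f/L) = √(9.81·0.320⁵·26.8/1030) = 0.02927
ε/(3.7D) = 4.31×10^-5; √(3.17ν²L/(gD³h_f)) = 4.89×10^-5
Q = -0.965·0.02927·ln(9.194×10^-5) = 0.2625 m³/s
Check: V = 3.26 m/s, Re = 4.16×10^5, f = 0.01540, h_f = 26.9 m ≈ 26.8 m ✓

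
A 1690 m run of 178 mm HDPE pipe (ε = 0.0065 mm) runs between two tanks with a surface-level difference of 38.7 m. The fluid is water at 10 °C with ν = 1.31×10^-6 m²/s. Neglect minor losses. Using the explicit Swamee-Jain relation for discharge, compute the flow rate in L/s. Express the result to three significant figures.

Q ≈ 58.0 L/s

Swamee-Jain (Type II): Q = -0.965·√(gD⁵h_f/L)·ln[ε/(3.7D) + √(3.17ν²L/(gD³h_f))]
√(gD⁵h_f/L) = √(9.81·0.178⁵·38.7/1690) = 0.006336
ε/(3.7D) = 9.87×10^-6; √(3.17ν²L/(gD³h_f)) = 6.55×10^-5
Q = -0.965·0.006336·ln(7.540×10^-5) = 0.05804 m³/s
Check: V = 2.33 m/s, Re = 3.17×10^5, f = 0.01466, h_f = 38.6 m ≈ 38.7 m ✓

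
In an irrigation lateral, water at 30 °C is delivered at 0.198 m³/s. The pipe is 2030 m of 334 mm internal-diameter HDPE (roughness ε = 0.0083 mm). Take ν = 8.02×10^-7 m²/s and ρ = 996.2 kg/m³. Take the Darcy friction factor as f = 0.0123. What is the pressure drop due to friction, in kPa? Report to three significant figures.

V = 4Q/(πD²) = 4·0.198/(π·0.334²) = 2.260 m/s
h_f = f(L/D)V²/(2g) = 0.01230·(2030/0.334)·2.260²/(2·9.81) = 19.46 m
Δp = ρg·h_f = 996.2·9.81·19.46 = 190.2 kPa

Δp ≈ 190 kPa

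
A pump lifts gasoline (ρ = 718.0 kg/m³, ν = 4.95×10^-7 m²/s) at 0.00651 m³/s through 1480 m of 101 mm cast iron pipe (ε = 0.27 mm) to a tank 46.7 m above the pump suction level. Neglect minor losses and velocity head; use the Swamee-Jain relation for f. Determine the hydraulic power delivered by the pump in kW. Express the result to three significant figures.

P_hyd ≈ 2.74 kW

V = 4Q/(πD²) = 0.8125 m/s; Re = 1.66×10^5; ε/D = 0.00267; f = 0.02641
h_f = f(L/D)V²/2g = 13.02 m
Total head H = z + h_f = 46.7 + 13.02 = 59.72 m
P_hyd = ρgQH = 718.0·9.81·0.00651·59.72 = 2.738 kW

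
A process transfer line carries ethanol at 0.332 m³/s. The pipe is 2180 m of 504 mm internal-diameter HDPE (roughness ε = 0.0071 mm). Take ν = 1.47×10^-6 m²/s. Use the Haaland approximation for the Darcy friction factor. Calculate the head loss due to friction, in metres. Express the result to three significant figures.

h_f ≈ 7.90 m

V = 4Q/(πD²) = 4·0.332/(π·0.504²) = 1.664 m/s
Re = VD/ν = 1.664·0.504/1.47×10^-6 = 5.71×10^5 → turbulent
ε/D = 0.0071/504 = 1.41×10^-5
Haaland: f = 0.01294
h_f = f(L/D)V²/(2g) = 0.01294·(2180/0.504)·1.664²/(2·9.81) = 7.899 m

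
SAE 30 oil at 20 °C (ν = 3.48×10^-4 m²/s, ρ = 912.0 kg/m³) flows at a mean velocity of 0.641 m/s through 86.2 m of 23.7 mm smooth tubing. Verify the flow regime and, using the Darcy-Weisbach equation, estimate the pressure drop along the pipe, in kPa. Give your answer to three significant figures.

Re = VD/ν = 0.641·0.02370/3.48×10^-4 = 43.7 → laminar (Re < 2300)
f = 64/Re = 1.466
h_f = f(L/D)V²/(2g) = 1.466·(86.2/0.02370)·0.641²/(2·9.81) = 111.7 m
Δp = ρg·h_f = 912.0·9.81·111.7 = 999.1 kPa

Δp ≈ 999 kPa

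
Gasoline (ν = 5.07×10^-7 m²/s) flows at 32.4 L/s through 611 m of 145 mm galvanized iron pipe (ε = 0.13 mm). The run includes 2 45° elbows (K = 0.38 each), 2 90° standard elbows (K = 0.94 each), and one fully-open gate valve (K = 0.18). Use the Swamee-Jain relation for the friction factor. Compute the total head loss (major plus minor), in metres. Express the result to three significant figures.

V = 4Q/(πD²) = 1.962 m/s; V²/2g = 0.1962 m
Re = 5.61×10^5, ε/D = 8.97×10^-4 → f = 0.01982 (Swamee-Jain)
Major: h_f = f(L/D)·V²/2g = 0.01982·4214·0.1962 = 16.39 m
Minor: ΣK = 2.82; h_m = ΣK·V²/2g = 0.5533 m
Total H_L = 16.39 + 0.5533 = 16.94 m

H_L ≈ 16.9 m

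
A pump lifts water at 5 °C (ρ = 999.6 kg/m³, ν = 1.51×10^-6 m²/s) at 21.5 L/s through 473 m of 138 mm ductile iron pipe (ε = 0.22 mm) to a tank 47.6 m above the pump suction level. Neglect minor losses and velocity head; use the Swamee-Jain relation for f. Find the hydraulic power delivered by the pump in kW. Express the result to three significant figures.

P_hyd ≈ 11.8 kW

V = 4Q/(πD²) = 1.437 m/s; Re = 1.31×10^5; ε/D = 0.00159; f = 0.02379
h_f = f(L/D)V²/2g = 8.586 m
Total head H = z + h_f = 47.6 + 8.586 = 56.19 m
P_hyd = ρgQH = 999.6·9.81·0.0215·56.19 = 11.85 kW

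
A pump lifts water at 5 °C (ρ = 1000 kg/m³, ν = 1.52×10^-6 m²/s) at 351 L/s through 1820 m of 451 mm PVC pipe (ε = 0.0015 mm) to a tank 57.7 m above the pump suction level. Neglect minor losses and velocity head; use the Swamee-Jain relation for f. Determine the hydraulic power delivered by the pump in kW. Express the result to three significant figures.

V = 4Q/(πD²) = 2.197 m/s; Re = 6.52×10^5; ε/D = 3.33×10^-6; f = 0.01255
h_f = f(L/D)V²/2g = 12.47 m
Total head H = z + h_f = 57.7 + 12.47 = 70.17 m
P_hyd = ρgQH = 1000·9.81·0.351·70.17 = 241.6 kW

P_hyd ≈ 242 kW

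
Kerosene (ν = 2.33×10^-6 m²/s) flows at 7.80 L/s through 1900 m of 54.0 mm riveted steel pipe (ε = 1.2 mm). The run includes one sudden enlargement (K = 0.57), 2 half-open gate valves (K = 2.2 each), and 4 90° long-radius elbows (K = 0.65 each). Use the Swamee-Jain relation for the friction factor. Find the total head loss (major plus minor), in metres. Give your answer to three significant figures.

H_L ≈ 1070 m

V = 4Q/(πD²) = 3.406 m/s; V²/2g = 0.5912 m
Re = 7.89×10^4, ε/D = 0.0222 → f = 0.05140 (Swamee-Jain)
Major: h_f = f(L/D)·V²/2g = 0.05140·35185·0.5912 = 1069 m
Minor: ΣK = 7.57; h_m = ΣK·V²/2g = 4.475 m
Total H_L = 1069 + 4.475 = 1074 m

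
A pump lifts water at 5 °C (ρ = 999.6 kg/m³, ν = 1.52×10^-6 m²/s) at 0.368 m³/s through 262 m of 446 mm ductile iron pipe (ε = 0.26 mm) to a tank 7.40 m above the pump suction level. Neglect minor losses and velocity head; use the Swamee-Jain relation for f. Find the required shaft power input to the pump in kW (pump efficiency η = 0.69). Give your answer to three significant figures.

V = 4Q/(πD²) = 2.356 m/s; Re = 6.91×10^5; ε/D = 5.83×10^-4; f = 0.01804
h_f = f(L/D)V²/2g = 2.997 m
Total head H = z + h_f = 7.40 + 2.997 = 10.40 m
P_hyd = ρgQH = 999.6·9.81·0.368·10.40 = 37.52 kW
P_shaft = P_hyd/η = 37.52/0.69 = 54.38 kW

P_shaft ≈ 54.4 kW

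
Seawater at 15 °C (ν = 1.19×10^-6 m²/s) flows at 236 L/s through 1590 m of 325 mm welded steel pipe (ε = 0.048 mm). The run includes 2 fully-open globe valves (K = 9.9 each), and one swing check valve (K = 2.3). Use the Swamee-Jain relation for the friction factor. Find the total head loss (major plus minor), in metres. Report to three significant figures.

H_L ≈ 38.2 m

V = 4Q/(πD²) = 2.845 m/s; V²/2g = 0.4125 m
Re = 7.77×10^5, ε/D = 1.48×10^-4 → f = 0.01442 (Swamee-Jain)
Major: h_f = f(L/D)·V²/2g = 0.01442·4892·0.4125 = 29.10 m
Minor: ΣK = 22.1; h_m = ΣK·V²/2g = 9.116 m
Total H_L = 29.10 + 9.116 = 38.22 m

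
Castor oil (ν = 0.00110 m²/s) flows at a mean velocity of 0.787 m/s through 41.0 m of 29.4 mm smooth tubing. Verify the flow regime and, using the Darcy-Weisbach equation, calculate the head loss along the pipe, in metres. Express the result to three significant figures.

Re = VD/ν = 0.787·0.02940/0.00110 = 21.0 → laminar (Re < 2300)
f = 64/Re = 3.043
h_f = f(L/D)V²/(2g) = 3.043·(41.0/0.02940)·0.787²/(2·9.81) = 133.9 m

h_f ≈ 134 m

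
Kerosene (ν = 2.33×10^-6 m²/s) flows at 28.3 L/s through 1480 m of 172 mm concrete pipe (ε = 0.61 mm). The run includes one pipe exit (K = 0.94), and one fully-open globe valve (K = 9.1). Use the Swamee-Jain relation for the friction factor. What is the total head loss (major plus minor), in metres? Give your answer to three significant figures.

H_L ≈ 19.6 m

V = 4Q/(πD²) = 1.218 m/s; V²/2g = 0.07561 m
Re = 8.99×10^4, ε/D = 0.00355 → f = 0.02900 (Swamee-Jain)
Major: h_f = f(L/D)·V²/2g = 0.02900·8605·0.07561 = 18.87 m
Minor: ΣK = 10.0; h_m = ΣK·V²/2g = 0.7591 m
Total H_L = 18.87 + 0.7591 = 19.63 m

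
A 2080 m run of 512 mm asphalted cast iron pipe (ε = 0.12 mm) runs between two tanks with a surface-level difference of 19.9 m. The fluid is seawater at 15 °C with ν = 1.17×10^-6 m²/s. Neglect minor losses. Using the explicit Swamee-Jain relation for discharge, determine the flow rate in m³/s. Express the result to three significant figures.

Q ≈ 0.522 m³/s

Swamee-Jain (Type II): Q = -0.965·√(gD⁵h_f/L)·ln[ε/(3.7D) + √(3.17ν²L/(gD³h_f))]
√(gD⁵h_f/L) = √(9.81·0.512⁵·19.9/2080) = 0.05747
ε/(3.7D) = 6.33×10^-5; √(3.17ν²L/(gD³h_f)) = 1.86×10^-5
Q = -0.965·0.05747·ln(8.190×10^-5) = 0.5218 m³/s
Check: V = 2.53 m/s, Re = 1.11×10^6, f = 0.01506, h_f = 20.0 m ≈ 19.9 m ✓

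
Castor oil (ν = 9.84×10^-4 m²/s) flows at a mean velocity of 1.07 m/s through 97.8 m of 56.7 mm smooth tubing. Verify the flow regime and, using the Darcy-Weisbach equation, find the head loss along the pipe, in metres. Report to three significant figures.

Re = VD/ν = 1.07·0.05670/9.84×10^-4 = 61.7 → laminar (Re < 2300)
f = 64/Re = 1.038
h_f = f(L/D)V²/(2g) = 1.038·(97.8/0.05670)·1.07²/(2·9.81) = 104.5 m

h_f ≈ 104 m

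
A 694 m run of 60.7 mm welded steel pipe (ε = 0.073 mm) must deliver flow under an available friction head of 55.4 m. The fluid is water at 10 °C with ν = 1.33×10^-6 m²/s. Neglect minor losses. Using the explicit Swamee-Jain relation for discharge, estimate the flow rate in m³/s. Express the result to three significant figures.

Q ≈ 0.00589 m³/s

Swamee-Jain (Type II): Q = -0.965·√(gD⁵h_f/L)·ln[ε/(3.7D) + √(3.17ν²L/(gD³h_f))]
√(gD⁵h_f/L) = √(9.81·0.0607⁵·55.4/694) = 8.033×10^-4
ε/(3.7D) = 3.25×10^-4; √(3.17ν²L/(gD³h_f)) = 1.79×10^-4
Q = -0.965·8.033×10^-4·ln(5.040×10^-4) = 0.005886 m³/s
Check: V = 2.03 m/s, Re = 9.28×10^4, f = 0.02317, h_f = 55.9 m ≈ 55.4 m ✓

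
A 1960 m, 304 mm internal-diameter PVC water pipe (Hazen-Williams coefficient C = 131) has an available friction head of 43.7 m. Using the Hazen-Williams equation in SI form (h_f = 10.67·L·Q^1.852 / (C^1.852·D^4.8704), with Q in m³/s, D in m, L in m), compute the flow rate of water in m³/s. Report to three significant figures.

Q ≈ 0.204 m³/s

Rearranging: Q = [h_f·C^1.852·D^4.8704 / (10.67·L)]^(1/1.852)
Q = [43.7·131^1.852·0.304^4.8704 / (10.67·1960)]^0.540 = 0.2043 m³/s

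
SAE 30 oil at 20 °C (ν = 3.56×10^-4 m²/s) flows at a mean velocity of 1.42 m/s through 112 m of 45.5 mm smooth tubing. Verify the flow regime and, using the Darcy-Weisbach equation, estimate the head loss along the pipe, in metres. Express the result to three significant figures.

h_f ≈ 89.2 m

Re = VD/ν = 1.42·0.04550/3.56×10^-4 = 181 → laminar (Re < 2300)
f = 64/Re = 0.3526
h_f = f(L/D)V²/(2g) = 0.3526·(112/0.04550)·1.42²/(2·9.81) = 89.21 m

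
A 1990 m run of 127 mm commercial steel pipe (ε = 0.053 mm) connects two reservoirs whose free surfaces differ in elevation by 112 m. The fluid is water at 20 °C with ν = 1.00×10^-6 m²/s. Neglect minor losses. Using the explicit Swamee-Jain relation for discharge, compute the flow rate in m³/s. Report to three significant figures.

Swamee-Jain (Type II): Q = -0.965·√(gD⁵h_f/L)·ln[ε/(3.7D) + √(3.17ν²L/(gD³h_f))]
√(gD⁵h_f/L) = √(9.81·0.127⁵·112/1990) = 0.004271
ε/(3.7D) = 1.13×10^-4; √(3.17ν²L/(gD³h_f)) = 5.29×10^-5
Q = -0.965·0.004271·ln(1.657×10^-4) = 0.03588 m³/s
Check: V = 2.83 m/s, Re = 3.60×10^5, f = 0.01760, h_f = 113 m ≈ 112 m ✓

Q ≈ 0.0359 m³/s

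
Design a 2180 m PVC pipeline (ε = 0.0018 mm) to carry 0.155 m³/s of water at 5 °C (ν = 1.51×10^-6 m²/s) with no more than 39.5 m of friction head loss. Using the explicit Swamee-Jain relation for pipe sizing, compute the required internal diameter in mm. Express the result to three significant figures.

D ≈ 275 mm

Swamee-Jain (Type III): D = 0.66·[ε^1.25·(LQ²/(gh_f))^4.75 + ν·Q^9.4·(L/(gh_f))^5.2]^0.04
LQ²/(gh_f) = 0.1352; L/(gh_f) = 5.626
Term 1 = ε^1.25·(…)^4.75 = 4.91×10^-12; Term 2 = ν·Q^9.4·(…)^5.2 = 2.94×10^-10
D = 0.66·(4.91×10^-12 + 2.94×10^-10)^0.04 = 0.2745 m = 275 mm
Check: V = 2.62 m/s, Re = 4.76×10^5, f = 0.01331, h_f = 36.9 m ≈ 39.5 m ✓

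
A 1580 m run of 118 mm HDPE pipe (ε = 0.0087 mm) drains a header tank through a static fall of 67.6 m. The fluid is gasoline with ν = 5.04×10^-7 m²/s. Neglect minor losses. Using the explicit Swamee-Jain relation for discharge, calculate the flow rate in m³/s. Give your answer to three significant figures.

Swamee-Jain (Type II): Q = -0.965·√(gD⁵h_f/L)·ln[ε/(3.7D) + √(3.17ν²L/(gD³h_f))]
√(gD⁵h_f/L) = √(9.81·0.118⁵·67.6/1580) = 0.003099
ε/(3.7D) = 1.99×10^-5; √(3.17ν²L/(gD³h_f)) = 3.42×10^-5
Q = -0.965·0.003099·ln(5.410×10^-5) = 0.02938 m³/s
Check: V = 2.69 m/s, Re = 6.29×10^5, f = 0.01376, h_f = 67.8 m ≈ 67.6 m ✓

Q ≈ 0.0294 m³/s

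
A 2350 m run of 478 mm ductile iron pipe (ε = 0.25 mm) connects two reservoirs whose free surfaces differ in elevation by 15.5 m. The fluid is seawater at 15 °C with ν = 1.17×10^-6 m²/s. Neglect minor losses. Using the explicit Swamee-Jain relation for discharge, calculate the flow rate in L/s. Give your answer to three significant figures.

Q ≈ 337 L/s

Swamee-Jain (Type II): Q = -0.965·√(gD⁵h_f/L)·ln[ε/(3.7D) + √(3.17ν²L/(gD³h_f))]
√(gD⁵h_f/L) = √(9.81·0.478⁵·15.5/2350) = 0.04018
ε/(3.7D) = 1.41×10^-4; √(3.17ν²L/(gD³h_f)) = 2.48×10^-5
Q = -0.965·0.04018·ln(1.661×10^-4) = 0.3375 m³/s
Check: V = 1.88 m/s, Re = 7.68×10^5, f = 0.01760, h_f = 15.6 m ≈ 15.5 m ✓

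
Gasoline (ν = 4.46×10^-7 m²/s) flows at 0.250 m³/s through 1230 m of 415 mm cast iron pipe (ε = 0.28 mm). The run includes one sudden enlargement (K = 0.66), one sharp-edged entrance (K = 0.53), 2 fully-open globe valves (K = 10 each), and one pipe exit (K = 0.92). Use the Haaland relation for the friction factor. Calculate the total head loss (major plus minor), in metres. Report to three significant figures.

V = 4Q/(πD²) = 1.848 m/s; V²/2g = 0.1741 m
Re = 1.72×10^6, ε/D = 6.75×10^-4 → f = 0.01813 (Haaland)
Major: h_f = f(L/D)·V²/2g = 0.01813·2964·0.1741 = 9.353 m
Minor: ΣK = 22.1; h_m = ΣK·V²/2g = 3.849 m
Total H_L = 9.353 + 3.849 = 13.20 m

H_L ≈ 13.2 m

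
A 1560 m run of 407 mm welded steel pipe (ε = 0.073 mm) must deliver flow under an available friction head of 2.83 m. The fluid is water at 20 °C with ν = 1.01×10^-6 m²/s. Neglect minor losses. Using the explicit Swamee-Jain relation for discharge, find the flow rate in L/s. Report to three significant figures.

Swamee-Jain (Type II): Q = -0.965·√(gD⁵h_f/L)·ln[ε/(3.7D) + √(3.17ν²L/(gD³h_f))]
√(gD⁵h_f/L) = √(9.81·0.407⁵·2.83/1560) = 0.01410
ε/(3.7D) = 4.85×10^-5; √(3.17ν²L/(gD³h_f)) = 5.19×10^-5
Q = -0.965·0.01410·ln(1.004×10^-4) = 0.1252 m³/s
Check: V = 0.963 m/s, Re = 3.88×10^5, f = 0.01569, h_f = 2.84 m ≈ 2.83 m ✓

Q ≈ 125 L/s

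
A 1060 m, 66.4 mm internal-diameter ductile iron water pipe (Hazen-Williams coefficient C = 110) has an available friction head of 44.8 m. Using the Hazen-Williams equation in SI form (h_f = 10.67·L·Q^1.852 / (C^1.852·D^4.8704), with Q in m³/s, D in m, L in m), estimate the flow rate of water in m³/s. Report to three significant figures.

Rearranging: Q = [h_f·C^1.852·D^4.8704 / (10.67·L)]^(1/1.852)
Q = [44.8·110^1.852·0.0664^4.8704 / (10.67·1060)]^0.540 = 0.004434 m³/s

Q ≈ 0.00443 m³/s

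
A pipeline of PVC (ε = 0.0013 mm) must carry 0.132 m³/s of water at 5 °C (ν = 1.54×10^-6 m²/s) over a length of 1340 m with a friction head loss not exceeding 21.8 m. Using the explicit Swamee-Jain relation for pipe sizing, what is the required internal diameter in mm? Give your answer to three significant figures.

Swamee-Jain (Type III): D = 0.66·[ε^1.25·(LQ²/(gh_f))^4.75 + ν·Q^9.4·(L/(gh_f))^5.2]^0.04
LQ²/(gh_f) = 0.1092; L/(gh_f) = 6.266
Term 1 = ε^1.25·(…)^4.75 = 1.18×10^-12; Term 2 = ν·Q^9.4·(…)^5.2 = 1.16×10^-10
D = 0.66·(1.18×10^-12 + 1.16×10^-10)^0.04 = 0.2644 m = 264 mm
Check: V = 2.40 m/s, Re = 4.13×10^5, f = 0.01362, h_f = 20.3 m ≈ 21.8 m ✓

D ≈ 264 mm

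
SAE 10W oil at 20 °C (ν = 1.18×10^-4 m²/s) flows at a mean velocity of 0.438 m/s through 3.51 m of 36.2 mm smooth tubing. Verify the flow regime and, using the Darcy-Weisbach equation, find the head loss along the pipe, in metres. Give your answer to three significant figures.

h_f ≈ 0.452 m

Re = VD/ν = 0.438·0.03620/1.18×10^-4 = 134 → laminar (Re < 2300)
f = 64/Re = 0.4763
h_f = f(L/D)V²/(2g) = 0.4763·(3.51/0.03620)·0.438²/(2·9.81) = 0.4516 m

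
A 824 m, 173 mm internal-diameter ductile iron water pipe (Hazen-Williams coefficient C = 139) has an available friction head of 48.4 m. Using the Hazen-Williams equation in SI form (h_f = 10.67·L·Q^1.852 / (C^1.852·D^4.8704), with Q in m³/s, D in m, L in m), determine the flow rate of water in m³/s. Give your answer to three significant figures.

Q ≈ 0.0830 m³/s

Rearranging: Q = [h_f·C^1.852·D^4.8704 / (10.67·L)]^(1/1.852)
Q = [48.4·139^1.852·0.173^4.8704 / (10.67·824)]^0.540 = 0.08305 m³/s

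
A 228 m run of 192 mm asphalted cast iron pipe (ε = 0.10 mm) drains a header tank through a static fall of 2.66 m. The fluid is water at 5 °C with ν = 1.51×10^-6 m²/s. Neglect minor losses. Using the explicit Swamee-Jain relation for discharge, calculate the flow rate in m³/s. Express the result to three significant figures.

Swamee-Jain (Type II): Q = -0.965·√(gD⁵h_f/L)·ln[ε/(3.7D) + √(3.17ν²L/(gD³h_f))]
√(gD⁵h_f/L) = √(9.81·0.192⁵·2.66/228) = 0.005465
ε/(3.7D) = 1.41×10^-4; √(3.17ν²L/(gD³h_f)) = 9.45×10^-5
Q = -0.965·0.005465·ln(2.352×10^-4) = 0.04406 m³/s
Check: V = 1.52 m/s, Re = 1.93×10^5, f = 0.01910, h_f = 2.68 m ≈ 2.66 m ✓

Q ≈ 0.0441 m³/s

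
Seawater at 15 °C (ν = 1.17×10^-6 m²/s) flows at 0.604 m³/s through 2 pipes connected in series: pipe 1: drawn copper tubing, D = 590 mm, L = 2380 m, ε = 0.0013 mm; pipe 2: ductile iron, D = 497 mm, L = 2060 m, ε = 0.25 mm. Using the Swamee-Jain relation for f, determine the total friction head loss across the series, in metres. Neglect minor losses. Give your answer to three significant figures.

H ≈ 46.7 m

Pipe 1: V = 2.209 m/s, Re = 1.11×10^6, ε/D = 2.20×10^-6, f = 0.01146, h_1 = f(L/D)V²/2g = 11.50 m
Pipe 2: V = 3.113 m/s, Re = 1.32×10^6, ε/D = 5.03×10^-4, f = 0.01719, h_2 = f(L/D)V²/2g = 35.21 m
Series → Q common, losses add: H = Σh = 46.70 m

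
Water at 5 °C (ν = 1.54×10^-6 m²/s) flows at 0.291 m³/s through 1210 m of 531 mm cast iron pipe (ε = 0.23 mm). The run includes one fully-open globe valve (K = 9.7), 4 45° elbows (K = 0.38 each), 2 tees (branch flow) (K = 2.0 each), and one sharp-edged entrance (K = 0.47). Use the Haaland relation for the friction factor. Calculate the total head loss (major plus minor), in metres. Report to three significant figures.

H_L ≈ 4.84 m

V = 4Q/(πD²) = 1.314 m/s; V²/2g = 0.08801 m
Re = 4.53×10^5, ε/D = 4.33×10^-4 → f = 0.01722 (Haaland)
Major: h_f = f(L/D)·V²/2g = 0.01722·2279·0.08801 = 3.454 m
Minor: ΣK = 15.7; h_m = ΣK·V²/2g = 1.381 m
Total H_L = 3.454 + 1.381 = 4.835 m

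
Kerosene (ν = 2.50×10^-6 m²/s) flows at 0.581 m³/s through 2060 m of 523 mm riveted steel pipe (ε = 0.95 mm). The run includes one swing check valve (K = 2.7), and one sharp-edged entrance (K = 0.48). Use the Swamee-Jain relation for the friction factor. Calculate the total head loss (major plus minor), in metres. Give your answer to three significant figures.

V = 4Q/(πD²) = 2.704 m/s; V²/2g = 0.3728 m
Re = 5.66×10^5, ε/D = 0.00182 → f = 0.02329 (Swamee-Jain)
Major: h_f = f(L/D)·V²/2g = 0.02329·3939·0.3728 = 34.19 m
Minor: ΣK = 3.18; h_m = ΣK·V²/2g = 1.185 m
Total H_L = 34.19 + 1.185 = 35.38 m

H_L ≈ 35.4 m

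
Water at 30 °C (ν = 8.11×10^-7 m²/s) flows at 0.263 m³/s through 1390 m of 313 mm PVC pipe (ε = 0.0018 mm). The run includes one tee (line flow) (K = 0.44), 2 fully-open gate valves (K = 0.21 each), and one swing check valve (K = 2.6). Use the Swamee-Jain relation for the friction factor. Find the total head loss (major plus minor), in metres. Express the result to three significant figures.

V = 4Q/(πD²) = 3.418 m/s; V²/2g = 0.5955 m
Re = 1.32×10^6, ε/D = 5.75×10^-6 → f = 0.01125 (Swamee-Jain)
Major: h_f = f(L/D)·V²/2g = 0.01125·4441·0.5955 = 29.76 m
Minor: ΣK = 3.46; h_m = ΣK·V²/2g = 2.060 m
Total H_L = 29.76 + 2.060 = 31.82 m

H_L ≈ 31.8 m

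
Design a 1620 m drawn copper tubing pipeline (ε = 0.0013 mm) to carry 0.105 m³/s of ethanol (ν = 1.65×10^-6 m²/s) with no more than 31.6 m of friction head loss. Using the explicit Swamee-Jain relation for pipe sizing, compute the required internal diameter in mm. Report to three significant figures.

Swamee-Jain (Type III): D = 0.66·[ε^1.25·(LQ²/(gh_f))^4.75 + ν·Q^9.4·(L/(gh_f))^5.2]^0.04
LQ²/(gh_f) = 0.05762; L/(gh_f) = 5.226
Term 1 = ε^1.25·(…)^4.75 = 5.69×10^-14; Term 2 = ν·Q^9.4·(…)^5.2 = 5.64×10^-12
D = 0.66·(5.69×10^-14 + 5.64×10^-12)^0.04 = 0.2343 m = 234 mm
Check: V = 2.44 m/s, Re = 3.46×10^5, f = 0.01407, h_f = 29.4 m ≈ 31.6 m ✓

D ≈ 234 mm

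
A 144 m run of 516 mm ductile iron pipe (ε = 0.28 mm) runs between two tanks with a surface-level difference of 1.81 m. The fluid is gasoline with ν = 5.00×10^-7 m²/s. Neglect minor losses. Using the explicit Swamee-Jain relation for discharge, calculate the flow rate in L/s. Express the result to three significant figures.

Q ≈ 569 L/s

Swamee-Jain (Type II): Q = -0.965·√(gD⁵h_f/L)·ln[ε/(3.7D) + √(3.17ν²L/(gD³h_f))]
√(gD⁵h_f/L) = √(9.81·0.516⁵·1.81/144) = 0.06716
ε/(3.7D) = 1.47×10^-4; √(3.17ν²L/(gD³h_f)) = 6.84×10^-6
Q = -0.965·0.06716·ln(1.535×10^-4) = 0.5692 m³/s
Check: V = 2.72 m/s, Re = 2.81×10^6, f = 0.01724, h_f = 1.82 m ≈ 1.81 m ✓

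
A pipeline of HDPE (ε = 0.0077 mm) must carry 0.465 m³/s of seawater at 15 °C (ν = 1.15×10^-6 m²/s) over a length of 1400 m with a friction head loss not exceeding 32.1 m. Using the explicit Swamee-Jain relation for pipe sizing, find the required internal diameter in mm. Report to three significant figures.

Swamee-Jain (Type III): D = 0.66·[ε^1.25·(LQ²/(gh_f))^4.75 + ν·Q^9.4·(L/(gh_f))^5.2]^0.04
LQ²/(gh_f) = 0.9613; L/(gh_f) = 4.446
Term 1 = ε^1.25·(…)^4.75 = 3.36×10^-7; Term 2 = ν·Q^9.4·(…)^5.2 = 2.01×10^-6
D = 0.66·(3.36×10^-7 + 2.01×10^-6)^0.04 = 0.3930 m = 393 mm
Check: V = 3.83 m/s, Re = 1.31×10^6, f = 0.01164, h_f = 31.1 m ≈ 32.1 m ✓

D ≈ 393 mm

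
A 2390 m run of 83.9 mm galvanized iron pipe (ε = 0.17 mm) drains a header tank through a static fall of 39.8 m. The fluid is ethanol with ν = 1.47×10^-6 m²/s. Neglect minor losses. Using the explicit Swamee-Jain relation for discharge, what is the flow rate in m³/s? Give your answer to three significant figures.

Swamee-Jain (Type II): Q = -0.965·√(gD⁵h_f/L)·ln[ε/(3.7D) + √(3.17ν²L/(gD³h_f))]
√(gD⁵h_f/L) = √(9.81·0.0839⁵·39.8/2390) = 8.241×10^-4
ε/(3.7D) = 5.48×10^-4; √(3.17ν²L/(gD³h_f)) = 2.66×10^-4
Q = -0.965·8.241×10^-4·ln(8.141×10^-4) = 0.005657 m³/s
Check: V = 1.02 m/s, Re = 5.84×10^4, f = 0.02645, h_f = 40.2 m ≈ 39.8 m ✓

Q ≈ 0.00566 m³/s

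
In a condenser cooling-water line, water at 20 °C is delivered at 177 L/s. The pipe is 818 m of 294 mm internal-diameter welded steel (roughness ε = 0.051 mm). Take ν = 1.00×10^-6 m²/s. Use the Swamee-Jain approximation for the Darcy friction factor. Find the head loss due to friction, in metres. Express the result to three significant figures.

h_f ≈ 14.2 m

V = 4Q/(πD²) = 4·0.177/(π·0.294²) = 2.607 m/s
Re = VD/ν = 2.607·0.294/1.00×10^-6 = 7.67×10^5 → turbulent
ε/D = 0.051/294 = 1.73×10^-4
Swamee-Jain: f = 0.01473
h_f = f(L/D)V²/(2g) = 0.01473·(818/0.294)·2.607²/(2·9.81) = 14.20 m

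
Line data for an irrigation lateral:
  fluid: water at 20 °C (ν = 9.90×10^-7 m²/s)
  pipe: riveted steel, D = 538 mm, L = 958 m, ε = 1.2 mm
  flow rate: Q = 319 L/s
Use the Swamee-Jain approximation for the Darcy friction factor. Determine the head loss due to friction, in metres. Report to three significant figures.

h_f ≈ 4.37 m

V = 4Q/(πD²) = 4·0.319/(π·0.538²) = 1.403 m/s
Re = VD/ν = 1.403·0.538/9.90×10^-7 = 7.63×10^5 → turbulent
ε/D = 1.2/538 = 0.00223
Swamee-Jain: f = 0.02442
h_f = f(L/D)V²/(2g) = 0.02442·(958/0.538)·1.403²/(2·9.81) = 4.365 m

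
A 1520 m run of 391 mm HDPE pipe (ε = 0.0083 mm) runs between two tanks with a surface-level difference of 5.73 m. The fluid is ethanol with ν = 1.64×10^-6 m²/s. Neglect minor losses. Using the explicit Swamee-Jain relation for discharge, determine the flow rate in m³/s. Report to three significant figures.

Q ≈ 0.170 m³/s

Swamee-Jain (Type II): Q = -0.965·√(gD⁵h_f/L)·ln[ε/(3.7D) + √(3.17ν²L/(gD³h_f))]
√(gD⁵h_f/L) = √(9.81·0.391⁵·5.73/1520) = 0.01838
ε/(3.7D) = 5.74×10^-6; √(3.17ν²L/(gD³h_f)) = 6.21×10^-5
Q = -0.965·0.01838·ln(6.784×10^-5) = 0.1703 m³/s
Check: V = 1.42 m/s, Re = 3.38×10^5, f = 0.01432, h_f = 5.71 m ≈ 5.73 m ✓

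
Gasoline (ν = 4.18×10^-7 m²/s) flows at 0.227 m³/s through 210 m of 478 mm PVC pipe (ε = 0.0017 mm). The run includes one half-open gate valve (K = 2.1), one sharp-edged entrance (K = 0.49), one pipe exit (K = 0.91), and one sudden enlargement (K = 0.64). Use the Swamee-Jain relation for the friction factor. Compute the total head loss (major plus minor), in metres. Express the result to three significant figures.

H_L ≈ 0.733 m

V = 4Q/(πD²) = 1.265 m/s; V²/2g = 0.08156 m
Re = 1.45×10^6, ε/D = 3.56×10^-6 → f = 0.01103 (Swamee-Jain)
Major: h_f = f(L/D)·V²/2g = 0.01103·439.3·0.08156 = 0.3952 m
Minor: ΣK = 4.14; h_m = ΣK·V²/2g = 0.3376 m
Total H_L = 0.3952 + 0.3376 = 0.7329 m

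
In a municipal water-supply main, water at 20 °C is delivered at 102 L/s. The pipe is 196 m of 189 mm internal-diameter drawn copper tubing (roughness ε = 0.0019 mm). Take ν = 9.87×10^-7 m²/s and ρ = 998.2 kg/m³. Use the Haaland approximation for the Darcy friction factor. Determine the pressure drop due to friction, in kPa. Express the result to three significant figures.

V = 4Q/(πD²) = 4·0.102/(π·0.189²) = 3.636 m/s
Re = VD/ν = 3.636·0.189/9.87×10^-7 = 6.96×10^5 → turbulent
ε/D = 0.0019/189 = 1.01×10^-5
Haaland: f = 0.01247
h_f = f(L/D)V²/(2g) = 0.01247·(196/0.189)·3.636²/(2·9.81) = 8.710 m
Δp = ρg·h_f = 998.2·9.81·8.710 = 85.29 kPa

Δp ≈ 85.3 kPa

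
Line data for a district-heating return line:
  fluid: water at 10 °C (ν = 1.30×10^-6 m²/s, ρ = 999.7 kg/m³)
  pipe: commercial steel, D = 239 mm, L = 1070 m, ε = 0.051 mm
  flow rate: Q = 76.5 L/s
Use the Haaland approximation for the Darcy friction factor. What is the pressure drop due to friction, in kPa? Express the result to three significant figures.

Δp ≈ 105 kPa

V = 4Q/(πD²) = 4·0.0765/(π·0.239²) = 1.705 m/s
Re = VD/ν = 1.705·0.239/1.30×10^-6 = 3.13×10^5 → turbulent
ε/D = 0.051/239 = 2.13×10^-4
Haaland: f = 0.01609
h_f = f(L/D)V²/(2g) = 0.01609·(1070/0.239)·1.705²/(2·9.81) = 10.68 m
Δp = ρg·h_f = 999.7·9.81·10.68 = 104.7 kPa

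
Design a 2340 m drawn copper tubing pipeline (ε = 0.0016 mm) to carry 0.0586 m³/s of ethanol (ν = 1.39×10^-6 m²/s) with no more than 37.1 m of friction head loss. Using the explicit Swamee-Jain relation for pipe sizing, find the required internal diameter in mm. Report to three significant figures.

Swamee-Jain (Type III): D = 0.66·[ε^1.25·(LQ²/(gh_f))^4.75 + ν·Q^9.4·(L/(gh_f))^5.2]^0.04
LQ²/(gh_f) = 0.02208; L/(gh_f) = 6.429
Term 1 = ε^1.25·(…)^4.75 = 7.74×10^-16; Term 2 = ν·Q^9.4·(…)^5.2 = 5.80×10^-14
D = 0.66·(7.74×10^-16 + 5.80×10^-14)^0.04 = 0.1951 m = 195 mm
Check: V = 1.96 m/s, Re = 2.75×10^5, f = 0.01470, h_f = 34.5 m ≈ 37.1 m ✓

D ≈ 195 mm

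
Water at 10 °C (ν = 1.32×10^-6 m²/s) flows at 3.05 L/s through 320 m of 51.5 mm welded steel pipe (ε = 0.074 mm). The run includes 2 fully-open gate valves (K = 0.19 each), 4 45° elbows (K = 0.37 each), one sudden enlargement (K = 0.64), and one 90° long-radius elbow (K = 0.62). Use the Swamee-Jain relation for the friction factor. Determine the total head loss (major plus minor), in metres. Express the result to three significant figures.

H_L ≈ 17.3 m

V = 4Q/(πD²) = 1.464 m/s; V²/2g = 0.1093 m
Re = 5.71×10^4, ε/D = 0.00144 → f = 0.02501 (Swamee-Jain)
Major: h_f = f(L/D)·V²/2g = 0.02501·6214·0.1093 = 16.98 m
Minor: ΣK = 3.12; h_m = ΣK·V²/2g = 0.3409 m
Total H_L = 16.98 + 0.3409 = 17.32 m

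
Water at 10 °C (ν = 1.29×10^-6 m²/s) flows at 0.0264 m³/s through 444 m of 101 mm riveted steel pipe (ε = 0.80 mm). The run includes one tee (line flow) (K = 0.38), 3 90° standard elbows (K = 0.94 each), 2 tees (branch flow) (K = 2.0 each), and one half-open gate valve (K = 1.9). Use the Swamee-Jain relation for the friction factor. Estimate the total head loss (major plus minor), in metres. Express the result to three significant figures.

H_L ≈ 91.4 m

V = 4Q/(πD²) = 3.295 m/s; V²/2g = 0.5534 m
Re = 2.58×10^5, ε/D = 0.00792 → f = 0.03549 (Swamee-Jain)
Major: h_f = f(L/D)·V²/2g = 0.03549·4396·0.5534 = 86.35 m
Minor: ΣK = 9.10; h_m = ΣK·V²/2g = 5.036 m
Total H_L = 86.35 + 5.036 = 91.38 m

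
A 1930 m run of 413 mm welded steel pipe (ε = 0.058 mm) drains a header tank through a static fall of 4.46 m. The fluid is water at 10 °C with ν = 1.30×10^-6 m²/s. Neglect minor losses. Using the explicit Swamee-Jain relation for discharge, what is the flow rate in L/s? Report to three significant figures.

Q ≈ 147 L/s

Swamee-Jain (Type II): Q = -0.965·√(gD⁵h_f/L)·ln[ε/(3.7D) + √(3.17ν²L/(gD³h_f))]
√(gD⁵h_f/L) = √(9.81·0.413⁵·4.46/1930) = 0.01650
ε/(3.7D) = 3.80×10^-5; √(3.17ν²L/(gD³h_f)) = 5.79×10^-5
Q = -0.965·0.01650·ln(9.588×10^-5) = 0.1474 m³/s
Check: V = 1.10 m/s, Re = 3.49×10^5, f = 0.01552, h_f = 4.47 m ≈ 4.46 m ✓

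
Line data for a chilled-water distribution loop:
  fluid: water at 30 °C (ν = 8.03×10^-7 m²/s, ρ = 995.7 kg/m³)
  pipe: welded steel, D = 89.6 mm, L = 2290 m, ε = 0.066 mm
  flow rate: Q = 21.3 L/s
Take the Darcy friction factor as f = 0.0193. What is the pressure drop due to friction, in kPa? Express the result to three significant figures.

V = 4Q/(πD²) = 4·0.0213/(π·0.0896²) = 3.378 m/s
h_f = f(L/D)V²/(2g) = 0.01930·(2290/0.0896)·3.378²/(2·9.81) = 286.9 m
Δp = ρg·h_f = 995.7·9.81·286.9 = 2802 kPa

Δp ≈ 2800 kPa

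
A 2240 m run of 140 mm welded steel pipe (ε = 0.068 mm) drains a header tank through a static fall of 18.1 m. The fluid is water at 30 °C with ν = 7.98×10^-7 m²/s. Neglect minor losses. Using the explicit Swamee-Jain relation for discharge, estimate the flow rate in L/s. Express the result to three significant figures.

Q ≈ 16.7 L/s

Swamee-Jain (Type II): Q = -0.965·√(gD⁵h_f/L)·ln[ε/(3.7D) + √(3.17ν²L/(gD³h_f))]
√(gD⁵h_f/L) = √(9.81·0.140⁵·18.1/2240) = 0.002065
ε/(3.7D) = 1.31×10^-4; √(3.17ν²L/(gD³h_f)) = 9.63×10^-5
Q = -0.965·0.002065·ln(2.276×10^-4) = 0.01671 m³/s
Check: V = 1.09 m/s, Re = 1.90×10^5, f = 0.01894, h_f = 18.2 m ≈ 18.1 m ✓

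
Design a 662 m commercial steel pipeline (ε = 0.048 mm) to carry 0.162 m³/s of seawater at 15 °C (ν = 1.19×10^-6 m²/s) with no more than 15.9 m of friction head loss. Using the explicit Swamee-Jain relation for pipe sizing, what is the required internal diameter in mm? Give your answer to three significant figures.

Swamee-Jain (Type III): D = 0.66·[ε^1.25·(LQ²/(gh_f))^4.75 + ν·Q^9.4·(L/(gh_f))^5.2]^0.04
LQ²/(gh_f) = 0.1114; L/(gh_f) = 4.244
Term 1 = ε^1.25·(…)^4.75 = 1.19×10^-10; Term 2 = ν·Q^9.4·(…)^5.2 = 8.12×10^-11
D = 0.66·(1.19×10^-10 + 8.12×10^-11)^0.04 = 0.2701 m = 270 mm
Check: V = 2.83 m/s, Re = 6.42×10^5, f = 0.01498, h_f = 14.9 m ≈ 15.9 m ✓

D ≈ 270 mm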